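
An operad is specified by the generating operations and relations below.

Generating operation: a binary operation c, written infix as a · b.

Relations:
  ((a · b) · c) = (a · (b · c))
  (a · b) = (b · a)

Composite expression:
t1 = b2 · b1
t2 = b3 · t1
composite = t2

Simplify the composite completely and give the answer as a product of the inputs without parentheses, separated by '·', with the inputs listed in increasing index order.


b1 · b2 · b3

With c associative and commutative, the b-input set is all that matters.
(b2 · b1) linearizes to b2 · b1
(b3 · (b2 · b1)) linearizes to b3 · b2 · b1
the factors in increasing index order: b1 · b2 · b3


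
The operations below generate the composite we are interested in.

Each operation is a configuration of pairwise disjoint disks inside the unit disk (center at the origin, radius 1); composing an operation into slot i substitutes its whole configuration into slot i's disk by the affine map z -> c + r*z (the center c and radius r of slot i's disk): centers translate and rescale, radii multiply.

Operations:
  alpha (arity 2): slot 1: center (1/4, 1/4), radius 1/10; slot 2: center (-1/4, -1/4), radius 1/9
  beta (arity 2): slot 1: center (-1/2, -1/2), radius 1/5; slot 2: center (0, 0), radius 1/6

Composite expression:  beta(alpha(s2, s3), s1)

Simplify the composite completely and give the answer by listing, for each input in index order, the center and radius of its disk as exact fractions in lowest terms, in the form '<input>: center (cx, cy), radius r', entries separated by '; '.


Affine substitution under beta: radii multiply and s-centers shift.
tracing s2 down its 2-map path: center (-9/20, -9/20), radius 1/50
tracing s3 down its 2-map path: center (-11/20, -11/20), radius 1/45
tracing s1 down its 1-map path: center (0, 0), radius 1/6

s1: center (0, 0), radius 1/6; s2: center (-9/20, -9/20), radius 1/50; s3: center (-11/20, -11/20), radius 1/45


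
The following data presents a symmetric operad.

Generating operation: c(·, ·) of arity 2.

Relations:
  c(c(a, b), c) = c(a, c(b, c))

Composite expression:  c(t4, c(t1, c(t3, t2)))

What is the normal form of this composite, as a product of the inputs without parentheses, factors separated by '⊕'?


t4 ⊕ t1 ⊕ t3 ⊕ t2

Every regrouping of c is equal, so read the t-inputs in written order.
c(t3, t2) linearizes to t3 ⊕ t2
c(t1, c(t3, t2)) linearizes to t1 ⊕ t3 ⊕ t2
c(t4, c(t1, c(t3, t2))) linearizes to t4 ⊕ t1 ⊕ t3 ⊕ t2


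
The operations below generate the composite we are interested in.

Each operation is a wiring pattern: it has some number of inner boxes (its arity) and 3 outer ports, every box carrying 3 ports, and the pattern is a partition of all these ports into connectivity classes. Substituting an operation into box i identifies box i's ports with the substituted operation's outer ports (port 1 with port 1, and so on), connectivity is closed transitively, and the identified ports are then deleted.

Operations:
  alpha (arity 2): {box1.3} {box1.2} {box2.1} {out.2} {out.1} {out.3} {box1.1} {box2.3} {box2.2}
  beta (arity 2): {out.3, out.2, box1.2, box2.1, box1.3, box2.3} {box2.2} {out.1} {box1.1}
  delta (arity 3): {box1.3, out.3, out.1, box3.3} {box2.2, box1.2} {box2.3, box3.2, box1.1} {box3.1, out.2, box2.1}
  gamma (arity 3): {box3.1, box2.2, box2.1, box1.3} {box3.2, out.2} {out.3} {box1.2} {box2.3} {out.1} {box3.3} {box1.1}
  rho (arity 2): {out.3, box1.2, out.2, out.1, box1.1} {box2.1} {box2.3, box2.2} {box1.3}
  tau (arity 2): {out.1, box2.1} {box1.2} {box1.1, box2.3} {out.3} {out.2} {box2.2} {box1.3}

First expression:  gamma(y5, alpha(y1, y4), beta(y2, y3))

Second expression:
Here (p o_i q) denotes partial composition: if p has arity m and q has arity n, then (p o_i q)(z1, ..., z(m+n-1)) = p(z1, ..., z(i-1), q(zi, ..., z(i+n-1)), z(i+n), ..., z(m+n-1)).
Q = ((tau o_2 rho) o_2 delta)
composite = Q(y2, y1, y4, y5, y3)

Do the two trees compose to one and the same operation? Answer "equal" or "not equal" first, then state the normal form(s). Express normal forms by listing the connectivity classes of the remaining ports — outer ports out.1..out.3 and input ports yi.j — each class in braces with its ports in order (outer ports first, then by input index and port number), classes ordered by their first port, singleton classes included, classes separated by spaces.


not equal: they reduce to {out.1} {out.2, y2.2, y2.3, y3.1, y3.3} {out.3} {y1.1} {y1.2} {y1.3} {y2.1} {y3.2} {y4.1} {y4.2} {y4.3} {y5.1} {y5.2} {y5.3} and {out.1, y1.3, y2.1, y4.1, y5.1, y5.3} {out.2} {out.3} {y1.1, y4.3, y5.2} {y1.2, y4.2} {y2.2} {y2.3} {y3.1} {y3.2, y3.3}


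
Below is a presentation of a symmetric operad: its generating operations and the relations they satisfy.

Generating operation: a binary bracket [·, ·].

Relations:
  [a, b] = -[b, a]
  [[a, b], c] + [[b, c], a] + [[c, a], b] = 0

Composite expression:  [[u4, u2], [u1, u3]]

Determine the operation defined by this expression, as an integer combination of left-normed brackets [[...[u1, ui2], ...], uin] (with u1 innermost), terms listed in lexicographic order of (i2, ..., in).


[[[u1, u3], u2], u4] - [[[u1, u3], u4], u2]

Antisymmetry and Jacobi reduce to u1-anchored left-normed brackets.
Composite bracket: [[u4, u2], [u1, u3]]
Expanding via [a, b] = ab - ba: 8 signed words (2^3 = 8).
Only words starting with u1 matter:
  the word u1u3u2u4 carries sign +1 and contributes +[[[u1, u3], u2], u4]
  the word u1u3u4u2 carries sign -1 and contributes -[[[u1, u3], u4], u2]


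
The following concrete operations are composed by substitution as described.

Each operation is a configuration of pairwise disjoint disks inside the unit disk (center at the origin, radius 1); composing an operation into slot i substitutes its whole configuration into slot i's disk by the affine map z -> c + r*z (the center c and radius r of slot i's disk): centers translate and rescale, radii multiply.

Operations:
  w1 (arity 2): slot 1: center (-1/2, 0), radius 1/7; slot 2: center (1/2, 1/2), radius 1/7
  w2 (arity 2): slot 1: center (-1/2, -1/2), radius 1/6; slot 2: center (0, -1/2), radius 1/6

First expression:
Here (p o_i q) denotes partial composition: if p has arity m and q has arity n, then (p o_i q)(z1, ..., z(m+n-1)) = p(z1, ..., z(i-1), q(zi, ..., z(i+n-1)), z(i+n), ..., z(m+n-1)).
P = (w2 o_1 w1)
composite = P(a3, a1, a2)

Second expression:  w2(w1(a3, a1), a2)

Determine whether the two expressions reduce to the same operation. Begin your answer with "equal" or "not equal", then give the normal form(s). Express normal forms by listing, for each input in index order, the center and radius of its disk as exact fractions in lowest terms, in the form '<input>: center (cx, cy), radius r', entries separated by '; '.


Reducing the first expression gives a1: center (-5/12, -5/12), radius 1/42; a2: center (0, -1/2), radius 1/6; a3: center (-7/12, -1/2), radius 1/42
Reducing the second expression gives a1: center (-5/12, -5/12), radius 1/42; a2: center (0, -1/2), radius 1/6; a3: center (-7/12, -1/2), radius 1/42
One common form — equal.

equal; the common form is a1: center (-5/12, -5/12), radius 1/42; a2: center (0, -1/2), radius 1/6; a3: center (-7/12, -1/2), radius 1/42


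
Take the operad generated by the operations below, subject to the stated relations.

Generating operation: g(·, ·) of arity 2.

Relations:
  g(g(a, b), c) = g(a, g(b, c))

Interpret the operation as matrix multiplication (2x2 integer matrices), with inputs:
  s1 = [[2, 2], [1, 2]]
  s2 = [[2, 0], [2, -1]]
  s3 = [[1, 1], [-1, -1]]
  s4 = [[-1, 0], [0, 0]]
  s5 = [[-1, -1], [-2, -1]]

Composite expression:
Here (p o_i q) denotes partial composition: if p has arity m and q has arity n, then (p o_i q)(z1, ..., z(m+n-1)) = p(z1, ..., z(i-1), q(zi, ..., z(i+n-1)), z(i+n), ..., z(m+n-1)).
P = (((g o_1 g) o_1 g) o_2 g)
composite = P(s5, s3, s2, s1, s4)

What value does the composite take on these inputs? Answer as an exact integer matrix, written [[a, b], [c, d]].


[[0, 0], [7, 0]]

g(s3, s2) = [[4, -1], [-4, 1]]
g(s5, g(s3, s2)) = [[0, 0], [-4, 1]]
g(g(s5, g(s3, s2)), s1) = [[0, 0], [-7, -6]]
g(g(g(s5, g(s3, s2)), s1), s4) = [[0, 0], [7, 0]]


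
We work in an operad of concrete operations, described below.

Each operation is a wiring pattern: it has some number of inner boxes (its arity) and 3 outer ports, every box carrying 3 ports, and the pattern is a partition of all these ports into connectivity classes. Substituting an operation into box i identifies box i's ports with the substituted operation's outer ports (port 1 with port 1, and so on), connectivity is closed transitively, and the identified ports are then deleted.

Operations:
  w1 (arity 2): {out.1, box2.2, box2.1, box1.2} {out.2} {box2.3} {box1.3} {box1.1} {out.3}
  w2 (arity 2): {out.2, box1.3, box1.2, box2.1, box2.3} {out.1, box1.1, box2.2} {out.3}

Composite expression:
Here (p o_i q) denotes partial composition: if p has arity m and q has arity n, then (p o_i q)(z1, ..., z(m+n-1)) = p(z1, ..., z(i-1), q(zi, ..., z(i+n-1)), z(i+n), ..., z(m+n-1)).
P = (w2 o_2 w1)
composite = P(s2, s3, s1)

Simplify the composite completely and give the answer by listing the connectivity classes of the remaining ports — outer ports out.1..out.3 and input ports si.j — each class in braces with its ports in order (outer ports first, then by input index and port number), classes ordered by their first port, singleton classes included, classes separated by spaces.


{out.1, s2.1} {out.2, s1.1, s1.2, s2.2, s2.3, s3.2} {out.3} {s1.3} {s3.1} {s3.3}


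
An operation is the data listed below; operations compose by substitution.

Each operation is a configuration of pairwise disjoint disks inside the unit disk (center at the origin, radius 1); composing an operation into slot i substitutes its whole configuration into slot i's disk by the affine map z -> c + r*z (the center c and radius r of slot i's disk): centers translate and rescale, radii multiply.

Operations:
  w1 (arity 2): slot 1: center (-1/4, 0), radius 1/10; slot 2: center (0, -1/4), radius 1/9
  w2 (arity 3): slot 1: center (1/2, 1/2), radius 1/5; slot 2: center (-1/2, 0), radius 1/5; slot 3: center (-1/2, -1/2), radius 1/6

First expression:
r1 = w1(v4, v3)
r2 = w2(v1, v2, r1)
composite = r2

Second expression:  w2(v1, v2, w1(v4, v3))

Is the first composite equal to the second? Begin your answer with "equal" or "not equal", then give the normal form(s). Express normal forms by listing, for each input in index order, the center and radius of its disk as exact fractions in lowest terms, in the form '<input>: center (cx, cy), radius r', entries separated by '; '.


Normal form of the first expression: v1: center (1/2, 1/2), radius 1/5; v2: center (-1/2, 0), radius 1/5; v3: center (-1/2, -13/24), radius 1/54; v4: center (-13/24, -1/2), radius 1/60
Normal form of the second expression: v1: center (1/2, 1/2), radius 1/5; v2: center (-1/2, 0), radius 1/5; v3: center (-1/2, -13/24), radius 1/54; v4: center (-13/24, -1/2), radius 1/60
Same normal form: equal.

equal: each reduces to v1: center (1/2, 1/2), radius 1/5; v2: center (-1/2, 0), radius 1/5; v3: center (-1/2, -13/24), radius 1/54; v4: center (-13/24, -1/2), radius 1/60


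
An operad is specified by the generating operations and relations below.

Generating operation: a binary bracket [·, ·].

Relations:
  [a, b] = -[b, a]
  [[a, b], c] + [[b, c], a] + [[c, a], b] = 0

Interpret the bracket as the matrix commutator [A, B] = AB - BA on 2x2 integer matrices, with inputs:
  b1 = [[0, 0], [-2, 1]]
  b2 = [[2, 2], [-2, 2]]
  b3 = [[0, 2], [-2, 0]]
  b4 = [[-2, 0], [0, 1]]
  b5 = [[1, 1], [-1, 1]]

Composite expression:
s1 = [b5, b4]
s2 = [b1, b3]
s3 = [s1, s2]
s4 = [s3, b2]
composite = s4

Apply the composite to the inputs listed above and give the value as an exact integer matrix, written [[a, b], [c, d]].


[[0, 0], [0, 0]]

[b5, b4] = [[0, 3], [3, 0]]
[b1, b3] = [[4, -2], [-2, -4]]
[[b5, b4], [b1, b3]] = [[0, -24], [24, 0]]
[[[b5, b4], [b1, b3]], b2] = [[0, 0], [0, 0]]


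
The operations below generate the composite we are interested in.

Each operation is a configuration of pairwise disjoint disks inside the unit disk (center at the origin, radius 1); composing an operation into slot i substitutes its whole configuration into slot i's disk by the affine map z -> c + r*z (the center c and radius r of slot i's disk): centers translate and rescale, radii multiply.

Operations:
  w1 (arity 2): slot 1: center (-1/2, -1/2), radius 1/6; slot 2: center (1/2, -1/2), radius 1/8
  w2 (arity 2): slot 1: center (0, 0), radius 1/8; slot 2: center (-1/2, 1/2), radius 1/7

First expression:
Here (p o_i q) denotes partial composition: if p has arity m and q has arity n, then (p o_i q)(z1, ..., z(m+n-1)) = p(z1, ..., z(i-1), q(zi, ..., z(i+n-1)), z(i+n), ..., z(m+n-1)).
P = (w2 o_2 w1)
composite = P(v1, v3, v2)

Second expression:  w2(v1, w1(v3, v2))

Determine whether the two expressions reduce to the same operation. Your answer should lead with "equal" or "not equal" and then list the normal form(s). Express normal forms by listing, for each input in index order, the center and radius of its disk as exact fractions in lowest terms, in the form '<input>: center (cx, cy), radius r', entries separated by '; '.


equal; the common form is v1: center (0, 0), radius 1/8; v2: center (-3/7, 3/7), radius 1/56; v3: center (-4/7, 3/7), radius 1/42

Reducing the first expression gives v1: center (0, 0), radius 1/8; v2: center (-3/7, 3/7), radius 1/56; v3: center (-4/7, 3/7), radius 1/42
Reducing the second expression gives v1: center (0, 0), radius 1/8; v2: center (-3/7, 3/7), radius 1/56; v3: center (-4/7, 3/7), radius 1/42
The forms coincide; equal.


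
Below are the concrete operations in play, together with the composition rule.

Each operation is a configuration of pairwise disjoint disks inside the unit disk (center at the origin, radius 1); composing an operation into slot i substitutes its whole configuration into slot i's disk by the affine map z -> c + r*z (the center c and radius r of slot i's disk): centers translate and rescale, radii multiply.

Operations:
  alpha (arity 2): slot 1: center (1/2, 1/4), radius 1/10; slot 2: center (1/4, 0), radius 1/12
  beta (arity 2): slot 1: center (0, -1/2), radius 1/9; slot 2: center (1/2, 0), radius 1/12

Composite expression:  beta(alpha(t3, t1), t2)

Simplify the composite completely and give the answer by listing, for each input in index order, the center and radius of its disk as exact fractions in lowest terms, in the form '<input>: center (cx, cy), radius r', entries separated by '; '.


Each t-disk chains the slot maps above it in beta; radii multiply.
input t3: composing its 2 substitution steps yields center (1/18, -17/36), radius 1/90
input t1: composing its 2 substitution steps yields center (1/36, -1/2), radius 1/108
input t2: composing its 1 substitution step yields center (1/2, 0), radius 1/12

t1: center (1/36, -1/2), radius 1/108; t2: center (1/2, 0), radius 1/12; t3: center (1/18, -17/36), radius 1/90


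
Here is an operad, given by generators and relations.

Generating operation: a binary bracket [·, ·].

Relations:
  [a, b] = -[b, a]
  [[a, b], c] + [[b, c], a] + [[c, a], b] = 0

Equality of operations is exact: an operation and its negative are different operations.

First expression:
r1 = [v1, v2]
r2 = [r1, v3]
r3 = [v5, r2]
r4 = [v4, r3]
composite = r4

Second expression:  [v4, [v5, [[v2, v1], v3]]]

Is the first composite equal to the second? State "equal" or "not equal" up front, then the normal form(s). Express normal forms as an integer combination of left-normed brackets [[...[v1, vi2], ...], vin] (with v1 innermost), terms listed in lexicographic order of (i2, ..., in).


not equal; the first gives [[[[v1, v2], v3], v5], v4] and the second -[[[[v1, v2], v3], v5], v4]


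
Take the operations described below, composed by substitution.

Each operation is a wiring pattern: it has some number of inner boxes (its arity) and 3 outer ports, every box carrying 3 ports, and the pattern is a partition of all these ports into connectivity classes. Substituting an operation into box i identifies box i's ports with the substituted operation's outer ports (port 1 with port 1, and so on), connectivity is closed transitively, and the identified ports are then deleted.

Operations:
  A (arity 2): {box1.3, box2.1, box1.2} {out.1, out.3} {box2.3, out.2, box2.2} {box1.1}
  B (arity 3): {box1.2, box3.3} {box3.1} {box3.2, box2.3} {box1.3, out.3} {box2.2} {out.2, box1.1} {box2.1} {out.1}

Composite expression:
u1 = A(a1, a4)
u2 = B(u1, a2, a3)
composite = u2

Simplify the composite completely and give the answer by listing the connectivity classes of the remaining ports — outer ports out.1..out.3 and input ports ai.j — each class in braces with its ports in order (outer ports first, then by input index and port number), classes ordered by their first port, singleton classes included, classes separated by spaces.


{out.1} {out.2, out.3} {a1.1} {a1.2, a1.3, a4.1} {a2.1} {a2.2} {a2.3, a3.2} {a3.1} {a3.3, a4.2, a4.3}

Substituting into B glues patterns; closure does the rest.
stage A: inputs (a1, a4), connectivity {out.1, out.3} {out.2, a4.2, a4.3} {a1.1} {a1.2, a1.3, a4.1}, out.j its boundary
stage B: inputs (a1, a4, a2, a3), connectivity {out.1} {out.2, out.3} {a1.1} {a1.2, a1.3, a4.1} {a2.1} {a2.2} {a2.3, a3.2} {a3.1} {a3.3, a4.2, a4.3}, out.j its boundary


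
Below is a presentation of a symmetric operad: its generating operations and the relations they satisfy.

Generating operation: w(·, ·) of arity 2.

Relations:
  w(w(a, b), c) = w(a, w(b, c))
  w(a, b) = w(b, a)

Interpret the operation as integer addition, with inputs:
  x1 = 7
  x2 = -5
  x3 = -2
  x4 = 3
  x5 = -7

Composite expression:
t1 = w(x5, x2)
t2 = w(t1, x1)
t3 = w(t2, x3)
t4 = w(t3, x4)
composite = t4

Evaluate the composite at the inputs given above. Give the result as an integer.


-4

w(x5, x2) = -12
w(w(x5, x2), x1) = -5
w(w(w(x5, x2), x1), x3) = -7
w(w(w(w(x5, x2), x1), x3), x4) = -4


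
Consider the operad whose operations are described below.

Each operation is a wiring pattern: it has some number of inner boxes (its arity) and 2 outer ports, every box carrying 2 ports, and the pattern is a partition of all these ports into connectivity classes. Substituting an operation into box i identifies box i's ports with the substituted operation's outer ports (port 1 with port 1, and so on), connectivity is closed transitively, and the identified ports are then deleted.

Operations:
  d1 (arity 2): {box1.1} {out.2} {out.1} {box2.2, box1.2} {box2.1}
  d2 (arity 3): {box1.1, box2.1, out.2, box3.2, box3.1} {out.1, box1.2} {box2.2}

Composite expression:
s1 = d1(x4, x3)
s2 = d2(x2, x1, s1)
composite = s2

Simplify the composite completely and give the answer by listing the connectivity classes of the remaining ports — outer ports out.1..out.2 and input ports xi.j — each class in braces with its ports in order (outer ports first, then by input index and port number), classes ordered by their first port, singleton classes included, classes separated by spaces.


{out.1, x2.2} {out.2, x1.1, x2.1} {x1.2} {x3.1} {x3.2, x4.2} {x4.1}

Connectivity passes through glued d2-boundaries; trace each wire chain.
d1 over (x4, x3) gives {out.1} {out.2} {x3.1} {x3.2, x4.2} {x4.1}, out.j being that stage's outer ports
d2 over (x2, x1, x4, x3) gives {out.1, x2.2} {out.2, x1.1, x2.1} {x1.2} {x3.1} {x3.2, x4.2} {x4.1}, out.j being that stage's outer ports


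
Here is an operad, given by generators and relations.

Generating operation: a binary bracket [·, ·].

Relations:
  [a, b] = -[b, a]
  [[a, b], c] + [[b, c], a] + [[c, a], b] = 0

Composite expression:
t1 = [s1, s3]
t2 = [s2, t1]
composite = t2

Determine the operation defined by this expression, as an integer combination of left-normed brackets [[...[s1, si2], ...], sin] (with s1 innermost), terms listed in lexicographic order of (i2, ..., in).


-[[s1, s3], s2]

Left-normed coefficients sit on the s1-initial expansion words.
Composite bracket: [s2, [s1, s3]]
The bracket unfolds into 4 signed words via [a, b] = ab - ba (2^2 = 4).
Words beginning with s1 determine it all:
  word s1s3s2 has sign -1, contributing -[[s1, s3], s2]


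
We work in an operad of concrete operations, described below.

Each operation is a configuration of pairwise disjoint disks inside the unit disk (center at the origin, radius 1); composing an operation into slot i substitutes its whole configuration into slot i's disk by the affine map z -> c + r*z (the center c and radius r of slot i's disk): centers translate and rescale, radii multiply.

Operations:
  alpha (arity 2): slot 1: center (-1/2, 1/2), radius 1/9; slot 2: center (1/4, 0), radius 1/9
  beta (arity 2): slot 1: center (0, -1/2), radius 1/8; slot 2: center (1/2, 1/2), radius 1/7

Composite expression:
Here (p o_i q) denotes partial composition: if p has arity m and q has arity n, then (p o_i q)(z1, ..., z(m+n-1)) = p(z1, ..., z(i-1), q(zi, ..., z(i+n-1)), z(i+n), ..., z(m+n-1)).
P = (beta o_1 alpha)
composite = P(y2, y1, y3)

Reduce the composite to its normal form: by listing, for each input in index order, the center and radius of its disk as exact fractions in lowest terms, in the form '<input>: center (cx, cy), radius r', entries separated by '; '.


Only the slot chain above each y matters under beta; compose those maps.
input y2: composing its 2 substitution steps yields center (-1/16, -7/16), radius 1/72
input y1: composing its 2 substitution steps yields center (1/32, -1/2), radius 1/72
input y3: composing its 1 substitution step yields center (1/2, 1/2), radius 1/7

y1: center (1/32, -1/2), radius 1/72; y2: center (-1/16, -7/16), radius 1/72; y3: center (1/2, 1/2), radius 1/7


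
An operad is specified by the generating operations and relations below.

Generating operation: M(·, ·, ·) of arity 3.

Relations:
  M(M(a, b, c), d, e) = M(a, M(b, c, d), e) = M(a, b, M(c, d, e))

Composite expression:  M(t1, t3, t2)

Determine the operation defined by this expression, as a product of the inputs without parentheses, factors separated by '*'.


t1 * t3 * t2

All parenthesizations of M agree; list the t-inputs left to right.
M(t1, t3, t2) flattens to t1 * t3 * t2


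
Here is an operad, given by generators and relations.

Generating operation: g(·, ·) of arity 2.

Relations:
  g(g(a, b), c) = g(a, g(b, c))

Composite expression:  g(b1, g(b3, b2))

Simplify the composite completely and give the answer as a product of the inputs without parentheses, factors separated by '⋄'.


b1 ⋄ b3 ⋄ b2

Every regrouping of g is equal, so read the b-inputs in written order.
g(b3, b2) linearizes to b3 ⋄ b2
g(b1, g(b3, b2)) linearizes to b1 ⋄ b3 ⋄ b2


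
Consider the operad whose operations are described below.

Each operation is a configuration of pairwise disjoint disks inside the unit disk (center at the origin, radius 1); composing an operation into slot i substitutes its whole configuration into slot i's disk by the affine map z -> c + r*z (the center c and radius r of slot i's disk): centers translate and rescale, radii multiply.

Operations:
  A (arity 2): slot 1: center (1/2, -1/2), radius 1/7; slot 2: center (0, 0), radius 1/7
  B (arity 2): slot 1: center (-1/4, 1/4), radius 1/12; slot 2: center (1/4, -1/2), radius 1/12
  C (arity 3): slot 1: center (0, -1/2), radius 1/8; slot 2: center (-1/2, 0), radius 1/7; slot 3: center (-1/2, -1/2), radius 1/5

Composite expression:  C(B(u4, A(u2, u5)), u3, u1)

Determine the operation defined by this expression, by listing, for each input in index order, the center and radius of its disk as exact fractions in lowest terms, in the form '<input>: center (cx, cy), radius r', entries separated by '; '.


u1: center (-1/2, -1/2), radius 1/5; u2: center (7/192, -109/192), radius 1/672; u3: center (-1/2, 0), radius 1/7; u4: center (-1/32, -15/32), radius 1/96; u5: center (1/32, -9/16), radius 1/672

Each u-disk chains the slot maps above it in C; radii multiply.
for u4, the 2-step affine chain lands on center (-1/32, -15/32), radius 1/96
for u2, the 3-step affine chain lands on center (7/192, -109/192), radius 1/672
for u5, the 3-step affine chain lands on center (1/32, -9/16), radius 1/672
for u3, the 1-step affine chain lands on center (-1/2, 0), radius 1/7
for u1, the 1-step affine chain lands on center (-1/2, -1/2), radius 1/5


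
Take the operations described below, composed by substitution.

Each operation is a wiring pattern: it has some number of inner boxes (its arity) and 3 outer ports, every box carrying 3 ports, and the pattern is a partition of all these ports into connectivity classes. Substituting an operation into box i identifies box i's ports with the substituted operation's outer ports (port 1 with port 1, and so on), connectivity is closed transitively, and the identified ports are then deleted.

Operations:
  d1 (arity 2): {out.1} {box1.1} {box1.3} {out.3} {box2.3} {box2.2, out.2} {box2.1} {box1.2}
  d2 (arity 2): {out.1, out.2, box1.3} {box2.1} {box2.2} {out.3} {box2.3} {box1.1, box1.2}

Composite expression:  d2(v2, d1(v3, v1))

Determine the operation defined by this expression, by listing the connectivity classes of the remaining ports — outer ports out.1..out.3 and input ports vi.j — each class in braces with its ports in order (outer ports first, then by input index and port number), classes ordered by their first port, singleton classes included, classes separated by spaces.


{out.1, out.2, v2.3} {out.3} {v1.1} {v1.2} {v1.3} {v2.1, v2.2} {v3.1} {v3.2} {v3.3}

After gluing at d2, chains via deleted ports link the v-ports.
the subtree at d1 composes to {out.1} {out.2, v1.2} {out.3} {v1.1} {v1.3} {v3.1} {v3.2} {v3.3} on (v3, v1); out.j = own outer ports
the subtree at d2 composes to {out.1, out.2, v2.3} {out.3} {v1.1} {v1.2} {v1.3} {v2.1, v2.2} {v3.1} {v3.2} {v3.3} on (v2, v3, v1); out.j = own outer ports


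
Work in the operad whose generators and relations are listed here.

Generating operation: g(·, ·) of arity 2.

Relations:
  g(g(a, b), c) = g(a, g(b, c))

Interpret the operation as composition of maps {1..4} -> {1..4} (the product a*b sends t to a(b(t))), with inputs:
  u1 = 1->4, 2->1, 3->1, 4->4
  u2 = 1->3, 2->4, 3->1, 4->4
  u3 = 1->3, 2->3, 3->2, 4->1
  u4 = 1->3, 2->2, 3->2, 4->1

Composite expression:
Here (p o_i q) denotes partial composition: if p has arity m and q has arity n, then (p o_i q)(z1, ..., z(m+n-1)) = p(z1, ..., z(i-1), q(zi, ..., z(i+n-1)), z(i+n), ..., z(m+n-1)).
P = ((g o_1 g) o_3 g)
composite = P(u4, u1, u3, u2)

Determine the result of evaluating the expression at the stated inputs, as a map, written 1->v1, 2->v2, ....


1->3, 2->1, 3->3, 4->1

g(u4, u1) = 1->1, 2->3, 3->3, 4->1
g(u3, u2) = 1->2, 2->1, 3->3, 4->1
g(g(u4, u1), g(u3, u2)) = 1->3, 2->1, 3->3, 4->1


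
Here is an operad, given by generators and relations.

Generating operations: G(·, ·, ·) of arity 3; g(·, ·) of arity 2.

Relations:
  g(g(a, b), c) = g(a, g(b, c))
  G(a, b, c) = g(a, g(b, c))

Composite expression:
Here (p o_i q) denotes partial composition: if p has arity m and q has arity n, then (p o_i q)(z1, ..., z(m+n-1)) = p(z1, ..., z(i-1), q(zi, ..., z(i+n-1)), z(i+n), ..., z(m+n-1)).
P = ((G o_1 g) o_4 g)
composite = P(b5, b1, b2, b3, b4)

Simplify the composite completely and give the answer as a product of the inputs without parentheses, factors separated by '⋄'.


b5 ⋄ b1 ⋄ b2 ⋄ b3 ⋄ b4


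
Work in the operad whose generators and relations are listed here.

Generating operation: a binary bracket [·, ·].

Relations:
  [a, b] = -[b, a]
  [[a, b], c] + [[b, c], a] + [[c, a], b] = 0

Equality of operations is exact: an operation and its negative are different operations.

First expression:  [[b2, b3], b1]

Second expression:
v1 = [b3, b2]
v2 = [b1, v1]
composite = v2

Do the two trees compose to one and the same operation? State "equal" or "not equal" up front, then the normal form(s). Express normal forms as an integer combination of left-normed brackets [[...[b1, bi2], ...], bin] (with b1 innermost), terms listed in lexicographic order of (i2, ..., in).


In normal form, the first expression is -[[b1, b2], b3] + [[b1, b3], b2]
In normal form, the second expression is -[[b1, b2], b3] + [[b1, b3], b2]
The forms coincide; equal.

equal; the common form is -[[b1, b2], b3] + [[b1, b3], b2]


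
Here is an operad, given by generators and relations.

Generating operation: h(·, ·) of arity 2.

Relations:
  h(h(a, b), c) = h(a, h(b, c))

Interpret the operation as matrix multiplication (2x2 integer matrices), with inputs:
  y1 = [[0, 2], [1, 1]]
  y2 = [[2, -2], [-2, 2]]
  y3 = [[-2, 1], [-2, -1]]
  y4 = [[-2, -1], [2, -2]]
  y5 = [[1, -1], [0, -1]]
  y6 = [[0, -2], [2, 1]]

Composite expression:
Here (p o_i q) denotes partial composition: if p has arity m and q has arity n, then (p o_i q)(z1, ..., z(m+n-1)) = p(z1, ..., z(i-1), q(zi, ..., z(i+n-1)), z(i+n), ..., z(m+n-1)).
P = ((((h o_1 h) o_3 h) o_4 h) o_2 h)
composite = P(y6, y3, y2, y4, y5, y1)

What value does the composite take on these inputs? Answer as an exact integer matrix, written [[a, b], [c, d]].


[[12, -20], [-42, 70]]

h(y3, y2) = [[-6, 6], [-2, 2]]
h(y6, h(y3, y2)) = [[4, -4], [-14, 14]]
h(y5, y1) = [[-1, 1], [-1, -1]]
h(y4, h(y5, y1)) = [[3, -1], [0, 4]]
h(h(y6, h(y3, y2)), h(y4, h(y5, y1))) = [[12, -20], [-42, 70]]


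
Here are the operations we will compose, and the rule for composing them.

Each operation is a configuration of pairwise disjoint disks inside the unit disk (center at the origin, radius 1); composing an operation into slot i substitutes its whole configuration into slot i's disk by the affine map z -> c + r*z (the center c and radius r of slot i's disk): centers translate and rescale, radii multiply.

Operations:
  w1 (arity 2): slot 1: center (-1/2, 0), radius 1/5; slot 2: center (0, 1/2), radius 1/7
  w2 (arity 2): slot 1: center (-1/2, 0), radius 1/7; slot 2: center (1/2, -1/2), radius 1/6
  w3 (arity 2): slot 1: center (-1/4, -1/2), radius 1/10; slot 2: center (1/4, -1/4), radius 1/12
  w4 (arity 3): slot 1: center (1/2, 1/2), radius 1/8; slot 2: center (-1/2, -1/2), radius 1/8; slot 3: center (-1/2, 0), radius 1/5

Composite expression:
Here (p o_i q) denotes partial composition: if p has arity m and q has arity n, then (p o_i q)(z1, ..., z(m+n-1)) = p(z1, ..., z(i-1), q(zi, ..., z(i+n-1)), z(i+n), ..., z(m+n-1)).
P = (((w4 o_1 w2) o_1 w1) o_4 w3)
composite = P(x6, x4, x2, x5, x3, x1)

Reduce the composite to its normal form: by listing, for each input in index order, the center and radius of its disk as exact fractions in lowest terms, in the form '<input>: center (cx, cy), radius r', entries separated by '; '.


x1: center (-1/2, 0), radius 1/5; x2: center (9/16, 7/16), radius 1/48; x3: center (-15/32, -17/32), radius 1/96; x4: center (7/16, 57/112), radius 1/392; x5: center (-17/32, -9/16), radius 1/80; x6: center (3/7, 1/2), radius 1/280

Affine substitution under w4: radii multiply and x-centers shift.
x6: after 3 affine steps, its disk has center (3/7, 1/2), radius 1/280
x4: after 3 affine steps, its disk has center (7/16, 57/112), radius 1/392
x2: after 2 affine steps, its disk has center (9/16, 7/16), radius 1/48
x5: after 2 affine steps, its disk has center (-17/32, -9/16), radius 1/80
x3: after 2 affine steps, its disk has center (-15/32, -17/32), radius 1/96
x1: after 1 affine step, its disk has center (-1/2, 0), radius 1/5


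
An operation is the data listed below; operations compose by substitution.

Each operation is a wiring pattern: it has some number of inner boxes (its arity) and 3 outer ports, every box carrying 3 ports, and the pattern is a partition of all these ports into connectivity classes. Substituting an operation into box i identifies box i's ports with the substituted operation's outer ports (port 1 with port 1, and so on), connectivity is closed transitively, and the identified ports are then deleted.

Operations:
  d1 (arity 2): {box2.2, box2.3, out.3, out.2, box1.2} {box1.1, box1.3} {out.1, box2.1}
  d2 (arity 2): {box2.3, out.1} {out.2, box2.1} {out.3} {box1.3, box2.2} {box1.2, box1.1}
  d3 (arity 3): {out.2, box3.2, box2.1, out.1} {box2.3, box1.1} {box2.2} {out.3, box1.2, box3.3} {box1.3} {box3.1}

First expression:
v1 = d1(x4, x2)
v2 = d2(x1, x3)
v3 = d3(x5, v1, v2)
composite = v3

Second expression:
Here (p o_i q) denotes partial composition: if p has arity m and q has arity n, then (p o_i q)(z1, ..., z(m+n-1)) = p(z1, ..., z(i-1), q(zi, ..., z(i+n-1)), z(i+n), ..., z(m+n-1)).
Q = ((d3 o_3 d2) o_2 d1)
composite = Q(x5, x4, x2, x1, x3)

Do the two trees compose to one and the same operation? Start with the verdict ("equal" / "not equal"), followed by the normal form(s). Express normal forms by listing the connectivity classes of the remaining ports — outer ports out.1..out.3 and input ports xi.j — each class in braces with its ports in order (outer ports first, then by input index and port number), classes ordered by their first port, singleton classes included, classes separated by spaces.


equal: each reduces to {out.1, out.2, x2.1, x3.1} {out.3, x5.2} {x1.1, x1.2} {x1.3, x3.2} {x2.2, x2.3, x4.2, x5.1} {x3.3} {x4.1, x4.3} {x5.3}

In normal form, the first expression is {out.1, out.2, x2.1, x3.1} {out.3, x5.2} {x1.1, x1.2} {x1.3, x3.2} {x2.2, x2.3, x4.2, x5.1} {x3.3} {x4.1, x4.3} {x5.3}
In normal form, the second expression is {out.1, out.2, x2.1, x3.1} {out.3, x5.2} {x1.1, x1.2} {x1.3, x3.2} {x2.2, x2.3, x4.2, x5.1} {x3.3} {x4.1, x4.3} {x5.3}
One common form — equal.


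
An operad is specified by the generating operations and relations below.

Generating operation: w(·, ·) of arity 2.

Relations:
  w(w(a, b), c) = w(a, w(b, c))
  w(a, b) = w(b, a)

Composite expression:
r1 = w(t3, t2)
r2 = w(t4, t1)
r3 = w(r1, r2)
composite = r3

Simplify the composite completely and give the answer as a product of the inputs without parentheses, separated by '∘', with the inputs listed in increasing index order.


t1 ∘ t2 ∘ t3 ∘ t4

Both nesting and order wash out for w; what remains is which t's occur.
w(t3, t2) flattens to t3 ∘ t2
w(t4, t1) flattens to t4 ∘ t1
w(w(t3, t2), w(t4, t1)) flattens to t3 ∘ t2 ∘ t4 ∘ t1
sorting the factors by input index: t1 ∘ t2 ∘ t3 ∘ t4


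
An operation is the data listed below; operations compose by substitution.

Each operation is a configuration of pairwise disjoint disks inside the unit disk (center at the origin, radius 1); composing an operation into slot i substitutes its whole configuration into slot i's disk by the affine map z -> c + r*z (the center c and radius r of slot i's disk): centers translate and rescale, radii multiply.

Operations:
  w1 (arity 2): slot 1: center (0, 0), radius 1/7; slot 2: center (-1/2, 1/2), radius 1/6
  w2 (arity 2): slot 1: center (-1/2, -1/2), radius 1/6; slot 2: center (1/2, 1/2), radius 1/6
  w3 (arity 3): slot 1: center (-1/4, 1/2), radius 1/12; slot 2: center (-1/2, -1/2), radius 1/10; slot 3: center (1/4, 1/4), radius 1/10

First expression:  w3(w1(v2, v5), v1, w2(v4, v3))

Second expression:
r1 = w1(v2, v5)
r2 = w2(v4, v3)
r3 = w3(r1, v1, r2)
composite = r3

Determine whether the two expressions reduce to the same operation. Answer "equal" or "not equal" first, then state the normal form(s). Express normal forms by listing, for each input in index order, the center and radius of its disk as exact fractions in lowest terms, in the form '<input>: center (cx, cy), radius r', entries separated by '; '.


equal; both compose to v1: center (-1/2, -1/2), radius 1/10; v2: center (-1/4, 1/2), radius 1/84; v3: center (3/10, 3/10), radius 1/60; v4: center (1/5, 1/5), radius 1/60; v5: center (-7/24, 13/24), radius 1/72

The first expression reduces to v1: center (-1/2, -1/2), radius 1/10; v2: center (-1/4, 1/2), radius 1/84; v3: center (3/10, 3/10), radius 1/60; v4: center (1/5, 1/5), radius 1/60; v5: center (-7/24, 13/24), radius 1/72
The second expression reduces to v1: center (-1/2, -1/2), radius 1/10; v2: center (-1/4, 1/2), radius 1/84; v3: center (3/10, 3/10), radius 1/60; v4: center (1/5, 1/5), radius 1/60; v5: center (-7/24, 13/24), radius 1/72
The forms coincide; equal.


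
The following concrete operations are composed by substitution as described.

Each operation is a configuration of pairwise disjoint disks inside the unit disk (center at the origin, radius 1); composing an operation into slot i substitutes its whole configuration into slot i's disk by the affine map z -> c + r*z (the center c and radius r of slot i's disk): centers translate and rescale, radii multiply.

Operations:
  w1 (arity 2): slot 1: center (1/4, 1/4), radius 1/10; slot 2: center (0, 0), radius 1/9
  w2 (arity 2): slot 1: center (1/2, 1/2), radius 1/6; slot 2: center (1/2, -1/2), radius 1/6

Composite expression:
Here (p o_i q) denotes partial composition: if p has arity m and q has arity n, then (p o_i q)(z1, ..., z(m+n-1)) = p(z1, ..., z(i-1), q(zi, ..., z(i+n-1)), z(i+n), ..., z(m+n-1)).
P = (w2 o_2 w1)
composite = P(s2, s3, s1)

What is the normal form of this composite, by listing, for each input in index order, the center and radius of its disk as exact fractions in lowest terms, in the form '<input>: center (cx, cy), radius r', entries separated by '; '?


s1: center (1/2, -1/2), radius 1/54; s2: center (1/2, 1/2), radius 1/6; s3: center (13/24, -11/24), radius 1/60

Nesting under w2 composes maps z -> c + r*z down each s-path.
s2: after 1 affine step, its disk has center (1/2, 1/2), radius 1/6
s3: after 2 affine steps, its disk has center (13/24, -11/24), radius 1/60
s1: after 2 affine steps, its disk has center (1/2, -1/2), radius 1/54


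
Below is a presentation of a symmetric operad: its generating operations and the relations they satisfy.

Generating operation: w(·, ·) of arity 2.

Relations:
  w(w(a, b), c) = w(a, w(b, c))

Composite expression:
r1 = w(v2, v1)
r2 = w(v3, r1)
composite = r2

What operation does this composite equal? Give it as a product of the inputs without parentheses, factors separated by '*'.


v3 * v2 * v1

The w-tree's shape is irrelevant; the v-reading-order decides.
w(v2, v1) reduces to v2 * v1
w(v3, w(v2, v1)) reduces to v3 * v2 * v1


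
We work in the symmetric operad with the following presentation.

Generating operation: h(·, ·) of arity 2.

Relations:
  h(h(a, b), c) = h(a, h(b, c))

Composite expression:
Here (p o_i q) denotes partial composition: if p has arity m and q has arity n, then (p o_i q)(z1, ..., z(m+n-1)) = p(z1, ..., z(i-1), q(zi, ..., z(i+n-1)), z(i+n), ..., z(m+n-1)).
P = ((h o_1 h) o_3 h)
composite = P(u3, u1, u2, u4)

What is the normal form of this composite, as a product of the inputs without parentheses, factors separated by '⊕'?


Associativity of h dissolves the nesting; only the u-input order survives.
h(u3, u1) unparenthesizes to u3 ⊕ u1
h(u2, u4) unparenthesizes to u2 ⊕ u4
h(h(u3, u1), h(u2, u4)) unparenthesizes to u3 ⊕ u1 ⊕ u2 ⊕ u4

u3 ⊕ u1 ⊕ u2 ⊕ u4


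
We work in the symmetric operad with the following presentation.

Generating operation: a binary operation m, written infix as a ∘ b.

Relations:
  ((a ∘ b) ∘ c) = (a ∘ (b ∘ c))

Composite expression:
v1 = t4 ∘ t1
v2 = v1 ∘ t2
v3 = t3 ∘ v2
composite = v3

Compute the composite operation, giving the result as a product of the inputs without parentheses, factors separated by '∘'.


Every regrouping of m is equal, so read the t-inputs in written order.
(t4 ∘ t1) flattens to t4 ∘ t1
((t4 ∘ t1) ∘ t2) flattens to t4 ∘ t1 ∘ t2
(t3 ∘ ((t4 ∘ t1) ∘ t2)) flattens to t3 ∘ t4 ∘ t1 ∘ t2

t3 ∘ t4 ∘ t1 ∘ t2


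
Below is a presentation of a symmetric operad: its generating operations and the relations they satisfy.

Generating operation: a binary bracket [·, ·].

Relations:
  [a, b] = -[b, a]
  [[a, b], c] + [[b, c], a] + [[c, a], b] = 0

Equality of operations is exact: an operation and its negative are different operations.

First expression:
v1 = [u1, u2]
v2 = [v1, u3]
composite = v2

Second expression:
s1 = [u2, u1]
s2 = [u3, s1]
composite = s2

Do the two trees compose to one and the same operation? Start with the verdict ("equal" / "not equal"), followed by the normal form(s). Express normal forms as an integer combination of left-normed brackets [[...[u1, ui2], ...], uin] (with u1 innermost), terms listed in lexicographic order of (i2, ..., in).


equal; both compose to [[u1, u2], u3]

Normal form of the first expression: [[u1, u2], u3]
Normal form of the second expression: [[u1, u2], u3]
The normal forms match — equal.
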